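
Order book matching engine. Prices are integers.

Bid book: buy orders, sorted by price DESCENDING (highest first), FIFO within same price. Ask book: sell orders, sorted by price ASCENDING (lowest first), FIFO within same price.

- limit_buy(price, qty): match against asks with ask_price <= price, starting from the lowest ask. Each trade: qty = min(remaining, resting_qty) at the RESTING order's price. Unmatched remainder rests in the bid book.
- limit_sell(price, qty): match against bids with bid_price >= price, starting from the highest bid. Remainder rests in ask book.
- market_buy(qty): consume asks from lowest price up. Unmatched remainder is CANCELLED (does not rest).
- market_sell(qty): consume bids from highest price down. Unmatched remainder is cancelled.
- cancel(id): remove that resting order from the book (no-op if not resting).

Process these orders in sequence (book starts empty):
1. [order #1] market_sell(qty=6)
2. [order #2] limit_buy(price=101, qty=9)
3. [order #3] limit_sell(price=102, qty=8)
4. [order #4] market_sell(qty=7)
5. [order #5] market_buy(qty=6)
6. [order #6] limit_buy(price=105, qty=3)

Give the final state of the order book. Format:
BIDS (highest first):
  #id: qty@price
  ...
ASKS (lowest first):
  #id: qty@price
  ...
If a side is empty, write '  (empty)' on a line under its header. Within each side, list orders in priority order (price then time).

After op 1 [order #1] market_sell(qty=6): fills=none; bids=[-] asks=[-]
After op 2 [order #2] limit_buy(price=101, qty=9): fills=none; bids=[#2:9@101] asks=[-]
After op 3 [order #3] limit_sell(price=102, qty=8): fills=none; bids=[#2:9@101] asks=[#3:8@102]
After op 4 [order #4] market_sell(qty=7): fills=#2x#4:7@101; bids=[#2:2@101] asks=[#3:8@102]
After op 5 [order #5] market_buy(qty=6): fills=#5x#3:6@102; bids=[#2:2@101] asks=[#3:2@102]
After op 6 [order #6] limit_buy(price=105, qty=3): fills=#6x#3:2@102; bids=[#6:1@105 #2:2@101] asks=[-]

Answer: BIDS (highest first):
  #6: 1@105
  #2: 2@101
ASKS (lowest first):
  (empty)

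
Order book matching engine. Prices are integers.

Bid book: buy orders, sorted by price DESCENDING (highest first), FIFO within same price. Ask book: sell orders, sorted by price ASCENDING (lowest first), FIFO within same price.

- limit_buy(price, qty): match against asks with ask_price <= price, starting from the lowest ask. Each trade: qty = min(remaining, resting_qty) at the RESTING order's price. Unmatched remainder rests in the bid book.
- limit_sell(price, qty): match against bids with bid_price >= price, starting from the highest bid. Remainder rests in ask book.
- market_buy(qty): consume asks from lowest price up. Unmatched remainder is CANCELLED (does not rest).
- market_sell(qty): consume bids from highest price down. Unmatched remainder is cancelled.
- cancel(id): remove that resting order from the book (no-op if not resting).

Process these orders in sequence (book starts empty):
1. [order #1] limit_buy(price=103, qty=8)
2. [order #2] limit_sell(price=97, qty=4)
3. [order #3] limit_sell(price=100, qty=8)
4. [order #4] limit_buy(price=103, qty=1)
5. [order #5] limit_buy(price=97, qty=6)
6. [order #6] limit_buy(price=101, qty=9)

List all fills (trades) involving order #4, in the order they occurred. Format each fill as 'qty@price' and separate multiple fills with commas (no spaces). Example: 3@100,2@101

Answer: 1@100

Derivation:
After op 1 [order #1] limit_buy(price=103, qty=8): fills=none; bids=[#1:8@103] asks=[-]
After op 2 [order #2] limit_sell(price=97, qty=4): fills=#1x#2:4@103; bids=[#1:4@103] asks=[-]
After op 3 [order #3] limit_sell(price=100, qty=8): fills=#1x#3:4@103; bids=[-] asks=[#3:4@100]
After op 4 [order #4] limit_buy(price=103, qty=1): fills=#4x#3:1@100; bids=[-] asks=[#3:3@100]
After op 5 [order #5] limit_buy(price=97, qty=6): fills=none; bids=[#5:6@97] asks=[#3:3@100]
After op 6 [order #6] limit_buy(price=101, qty=9): fills=#6x#3:3@100; bids=[#6:6@101 #5:6@97] asks=[-]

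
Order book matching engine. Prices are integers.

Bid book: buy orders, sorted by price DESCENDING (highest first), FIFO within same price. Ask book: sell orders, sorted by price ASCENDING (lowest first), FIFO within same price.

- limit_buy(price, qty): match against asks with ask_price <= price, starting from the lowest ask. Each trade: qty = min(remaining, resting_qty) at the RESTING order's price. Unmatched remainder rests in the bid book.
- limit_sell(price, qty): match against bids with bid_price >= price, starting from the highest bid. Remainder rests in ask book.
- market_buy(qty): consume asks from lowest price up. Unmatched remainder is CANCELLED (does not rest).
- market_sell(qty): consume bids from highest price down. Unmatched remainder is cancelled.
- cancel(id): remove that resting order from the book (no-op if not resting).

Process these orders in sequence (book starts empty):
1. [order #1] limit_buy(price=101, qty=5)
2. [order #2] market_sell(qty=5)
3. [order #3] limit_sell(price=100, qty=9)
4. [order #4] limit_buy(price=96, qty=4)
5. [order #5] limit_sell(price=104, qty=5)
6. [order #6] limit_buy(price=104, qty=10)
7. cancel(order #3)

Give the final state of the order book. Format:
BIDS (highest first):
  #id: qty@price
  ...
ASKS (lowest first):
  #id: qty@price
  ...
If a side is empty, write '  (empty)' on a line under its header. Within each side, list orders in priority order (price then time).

Answer: BIDS (highest first):
  #4: 4@96
ASKS (lowest first):
  #5: 4@104

Derivation:
After op 1 [order #1] limit_buy(price=101, qty=5): fills=none; bids=[#1:5@101] asks=[-]
After op 2 [order #2] market_sell(qty=5): fills=#1x#2:5@101; bids=[-] asks=[-]
After op 3 [order #3] limit_sell(price=100, qty=9): fills=none; bids=[-] asks=[#3:9@100]
After op 4 [order #4] limit_buy(price=96, qty=4): fills=none; bids=[#4:4@96] asks=[#3:9@100]
After op 5 [order #5] limit_sell(price=104, qty=5): fills=none; bids=[#4:4@96] asks=[#3:9@100 #5:5@104]
After op 6 [order #6] limit_buy(price=104, qty=10): fills=#6x#3:9@100 #6x#5:1@104; bids=[#4:4@96] asks=[#5:4@104]
After op 7 cancel(order #3): fills=none; bids=[#4:4@96] asks=[#5:4@104]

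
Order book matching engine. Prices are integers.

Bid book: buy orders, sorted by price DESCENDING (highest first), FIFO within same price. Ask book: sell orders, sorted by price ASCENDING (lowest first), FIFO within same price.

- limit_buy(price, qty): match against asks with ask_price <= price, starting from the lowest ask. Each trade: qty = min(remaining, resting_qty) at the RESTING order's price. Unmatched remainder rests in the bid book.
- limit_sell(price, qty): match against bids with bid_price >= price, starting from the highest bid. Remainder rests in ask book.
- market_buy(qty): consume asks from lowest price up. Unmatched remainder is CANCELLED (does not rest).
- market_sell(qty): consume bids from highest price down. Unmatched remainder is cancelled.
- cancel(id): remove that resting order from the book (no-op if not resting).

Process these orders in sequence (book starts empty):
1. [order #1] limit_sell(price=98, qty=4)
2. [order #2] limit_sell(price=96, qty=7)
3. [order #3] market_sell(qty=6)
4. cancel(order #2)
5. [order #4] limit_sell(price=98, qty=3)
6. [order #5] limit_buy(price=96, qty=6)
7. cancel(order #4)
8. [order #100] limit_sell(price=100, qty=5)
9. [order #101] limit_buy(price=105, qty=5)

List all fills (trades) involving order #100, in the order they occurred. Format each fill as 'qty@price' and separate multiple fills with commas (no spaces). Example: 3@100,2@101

Answer: 1@100

Derivation:
After op 1 [order #1] limit_sell(price=98, qty=4): fills=none; bids=[-] asks=[#1:4@98]
After op 2 [order #2] limit_sell(price=96, qty=7): fills=none; bids=[-] asks=[#2:7@96 #1:4@98]
After op 3 [order #3] market_sell(qty=6): fills=none; bids=[-] asks=[#2:7@96 #1:4@98]
After op 4 cancel(order #2): fills=none; bids=[-] asks=[#1:4@98]
After op 5 [order #4] limit_sell(price=98, qty=3): fills=none; bids=[-] asks=[#1:4@98 #4:3@98]
After op 6 [order #5] limit_buy(price=96, qty=6): fills=none; bids=[#5:6@96] asks=[#1:4@98 #4:3@98]
After op 7 cancel(order #4): fills=none; bids=[#5:6@96] asks=[#1:4@98]
After op 8 [order #100] limit_sell(price=100, qty=5): fills=none; bids=[#5:6@96] asks=[#1:4@98 #100:5@100]
After op 9 [order #101] limit_buy(price=105, qty=5): fills=#101x#1:4@98 #101x#100:1@100; bids=[#5:6@96] asks=[#100:4@100]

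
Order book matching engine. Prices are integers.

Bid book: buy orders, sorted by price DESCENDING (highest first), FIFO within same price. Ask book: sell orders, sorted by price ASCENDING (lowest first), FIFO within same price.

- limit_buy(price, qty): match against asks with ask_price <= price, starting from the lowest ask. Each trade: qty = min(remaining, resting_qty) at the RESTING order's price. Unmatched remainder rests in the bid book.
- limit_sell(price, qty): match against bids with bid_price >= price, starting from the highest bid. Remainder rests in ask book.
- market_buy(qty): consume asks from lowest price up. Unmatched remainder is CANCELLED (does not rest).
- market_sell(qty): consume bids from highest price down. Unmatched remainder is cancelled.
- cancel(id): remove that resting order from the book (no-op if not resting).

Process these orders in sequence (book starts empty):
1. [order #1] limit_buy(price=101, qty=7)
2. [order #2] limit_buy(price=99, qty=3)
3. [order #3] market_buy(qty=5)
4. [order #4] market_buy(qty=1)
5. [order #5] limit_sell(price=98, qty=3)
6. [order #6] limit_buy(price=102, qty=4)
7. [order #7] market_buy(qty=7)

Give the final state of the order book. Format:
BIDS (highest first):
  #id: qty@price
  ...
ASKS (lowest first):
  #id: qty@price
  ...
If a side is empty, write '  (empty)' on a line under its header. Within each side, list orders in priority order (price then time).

After op 1 [order #1] limit_buy(price=101, qty=7): fills=none; bids=[#1:7@101] asks=[-]
After op 2 [order #2] limit_buy(price=99, qty=3): fills=none; bids=[#1:7@101 #2:3@99] asks=[-]
After op 3 [order #3] market_buy(qty=5): fills=none; bids=[#1:7@101 #2:3@99] asks=[-]
After op 4 [order #4] market_buy(qty=1): fills=none; bids=[#1:7@101 #2:3@99] asks=[-]
After op 5 [order #5] limit_sell(price=98, qty=3): fills=#1x#5:3@101; bids=[#1:4@101 #2:3@99] asks=[-]
After op 6 [order #6] limit_buy(price=102, qty=4): fills=none; bids=[#6:4@102 #1:4@101 #2:3@99] asks=[-]
After op 7 [order #7] market_buy(qty=7): fills=none; bids=[#6:4@102 #1:4@101 #2:3@99] asks=[-]

Answer: BIDS (highest first):
  #6: 4@102
  #1: 4@101
  #2: 3@99
ASKS (lowest first):
  (empty)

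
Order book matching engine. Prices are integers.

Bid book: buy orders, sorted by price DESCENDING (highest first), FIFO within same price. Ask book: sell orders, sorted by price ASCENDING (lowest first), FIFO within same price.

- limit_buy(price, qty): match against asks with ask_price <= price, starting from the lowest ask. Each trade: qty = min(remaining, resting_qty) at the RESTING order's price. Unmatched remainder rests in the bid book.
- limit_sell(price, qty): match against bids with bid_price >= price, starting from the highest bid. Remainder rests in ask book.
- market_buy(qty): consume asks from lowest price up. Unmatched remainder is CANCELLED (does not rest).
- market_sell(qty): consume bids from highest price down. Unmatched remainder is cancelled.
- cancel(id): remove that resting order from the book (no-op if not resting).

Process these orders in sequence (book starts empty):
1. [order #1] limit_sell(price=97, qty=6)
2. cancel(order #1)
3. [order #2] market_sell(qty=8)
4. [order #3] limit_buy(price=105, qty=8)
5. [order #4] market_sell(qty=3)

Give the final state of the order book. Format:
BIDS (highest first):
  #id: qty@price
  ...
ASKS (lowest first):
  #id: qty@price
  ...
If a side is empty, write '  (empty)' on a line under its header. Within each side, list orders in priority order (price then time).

After op 1 [order #1] limit_sell(price=97, qty=6): fills=none; bids=[-] asks=[#1:6@97]
After op 2 cancel(order #1): fills=none; bids=[-] asks=[-]
After op 3 [order #2] market_sell(qty=8): fills=none; bids=[-] asks=[-]
After op 4 [order #3] limit_buy(price=105, qty=8): fills=none; bids=[#3:8@105] asks=[-]
After op 5 [order #4] market_sell(qty=3): fills=#3x#4:3@105; bids=[#3:5@105] asks=[-]

Answer: BIDS (highest first):
  #3: 5@105
ASKS (lowest first):
  (empty)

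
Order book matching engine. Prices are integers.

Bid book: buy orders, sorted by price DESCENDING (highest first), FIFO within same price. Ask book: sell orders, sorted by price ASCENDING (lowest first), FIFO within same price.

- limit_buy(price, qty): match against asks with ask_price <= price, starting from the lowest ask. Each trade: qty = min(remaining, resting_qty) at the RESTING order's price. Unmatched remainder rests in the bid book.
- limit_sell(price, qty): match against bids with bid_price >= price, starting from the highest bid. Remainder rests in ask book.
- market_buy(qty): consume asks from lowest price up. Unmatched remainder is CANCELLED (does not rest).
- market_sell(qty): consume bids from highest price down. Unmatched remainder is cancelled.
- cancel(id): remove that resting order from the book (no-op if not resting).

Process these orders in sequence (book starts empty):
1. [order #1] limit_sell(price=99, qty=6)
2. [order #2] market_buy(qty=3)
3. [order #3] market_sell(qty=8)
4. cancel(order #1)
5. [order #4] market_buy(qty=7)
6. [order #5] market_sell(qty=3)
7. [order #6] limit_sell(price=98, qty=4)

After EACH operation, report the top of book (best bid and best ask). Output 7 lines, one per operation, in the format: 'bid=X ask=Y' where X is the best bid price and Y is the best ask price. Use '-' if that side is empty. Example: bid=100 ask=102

After op 1 [order #1] limit_sell(price=99, qty=6): fills=none; bids=[-] asks=[#1:6@99]
After op 2 [order #2] market_buy(qty=3): fills=#2x#1:3@99; bids=[-] asks=[#1:3@99]
After op 3 [order #3] market_sell(qty=8): fills=none; bids=[-] asks=[#1:3@99]
After op 4 cancel(order #1): fills=none; bids=[-] asks=[-]
After op 5 [order #4] market_buy(qty=7): fills=none; bids=[-] asks=[-]
After op 6 [order #5] market_sell(qty=3): fills=none; bids=[-] asks=[-]
After op 7 [order #6] limit_sell(price=98, qty=4): fills=none; bids=[-] asks=[#6:4@98]

Answer: bid=- ask=99
bid=- ask=99
bid=- ask=99
bid=- ask=-
bid=- ask=-
bid=- ask=-
bid=- ask=98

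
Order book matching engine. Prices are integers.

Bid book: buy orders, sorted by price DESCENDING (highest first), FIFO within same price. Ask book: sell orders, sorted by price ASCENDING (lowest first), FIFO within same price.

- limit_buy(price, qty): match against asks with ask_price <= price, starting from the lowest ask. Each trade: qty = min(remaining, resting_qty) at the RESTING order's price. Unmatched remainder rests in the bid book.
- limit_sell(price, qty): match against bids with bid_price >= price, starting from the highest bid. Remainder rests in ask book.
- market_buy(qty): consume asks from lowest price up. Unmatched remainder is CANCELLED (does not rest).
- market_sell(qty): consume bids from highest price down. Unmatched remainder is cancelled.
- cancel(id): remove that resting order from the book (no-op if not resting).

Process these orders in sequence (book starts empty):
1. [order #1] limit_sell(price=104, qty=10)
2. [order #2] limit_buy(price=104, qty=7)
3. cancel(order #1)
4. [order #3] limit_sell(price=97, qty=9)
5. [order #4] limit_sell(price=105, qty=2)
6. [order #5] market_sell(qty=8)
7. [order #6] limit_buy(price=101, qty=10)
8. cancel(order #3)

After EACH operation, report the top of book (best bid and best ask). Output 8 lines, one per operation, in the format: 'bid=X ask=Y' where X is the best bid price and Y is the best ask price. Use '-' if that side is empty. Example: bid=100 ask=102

After op 1 [order #1] limit_sell(price=104, qty=10): fills=none; bids=[-] asks=[#1:10@104]
After op 2 [order #2] limit_buy(price=104, qty=7): fills=#2x#1:7@104; bids=[-] asks=[#1:3@104]
After op 3 cancel(order #1): fills=none; bids=[-] asks=[-]
After op 4 [order #3] limit_sell(price=97, qty=9): fills=none; bids=[-] asks=[#3:9@97]
After op 5 [order #4] limit_sell(price=105, qty=2): fills=none; bids=[-] asks=[#3:9@97 #4:2@105]
After op 6 [order #5] market_sell(qty=8): fills=none; bids=[-] asks=[#3:9@97 #4:2@105]
After op 7 [order #6] limit_buy(price=101, qty=10): fills=#6x#3:9@97; bids=[#6:1@101] asks=[#4:2@105]
After op 8 cancel(order #3): fills=none; bids=[#6:1@101] asks=[#4:2@105]

Answer: bid=- ask=104
bid=- ask=104
bid=- ask=-
bid=- ask=97
bid=- ask=97
bid=- ask=97
bid=101 ask=105
bid=101 ask=105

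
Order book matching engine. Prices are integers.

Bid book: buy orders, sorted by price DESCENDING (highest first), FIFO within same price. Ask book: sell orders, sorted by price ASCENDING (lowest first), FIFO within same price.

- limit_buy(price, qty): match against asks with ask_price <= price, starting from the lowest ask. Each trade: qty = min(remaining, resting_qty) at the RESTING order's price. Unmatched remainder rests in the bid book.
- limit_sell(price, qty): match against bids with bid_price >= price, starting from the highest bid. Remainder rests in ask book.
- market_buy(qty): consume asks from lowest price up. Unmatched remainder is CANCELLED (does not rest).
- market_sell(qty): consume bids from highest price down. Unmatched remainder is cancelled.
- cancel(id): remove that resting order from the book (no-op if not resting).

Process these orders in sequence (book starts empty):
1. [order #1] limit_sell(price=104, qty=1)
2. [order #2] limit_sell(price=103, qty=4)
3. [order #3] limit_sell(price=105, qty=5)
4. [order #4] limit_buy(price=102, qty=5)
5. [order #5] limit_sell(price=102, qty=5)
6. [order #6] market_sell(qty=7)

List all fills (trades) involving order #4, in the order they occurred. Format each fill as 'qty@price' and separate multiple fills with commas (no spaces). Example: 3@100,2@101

Answer: 5@102

Derivation:
After op 1 [order #1] limit_sell(price=104, qty=1): fills=none; bids=[-] asks=[#1:1@104]
After op 2 [order #2] limit_sell(price=103, qty=4): fills=none; bids=[-] asks=[#2:4@103 #1:1@104]
After op 3 [order #3] limit_sell(price=105, qty=5): fills=none; bids=[-] asks=[#2:4@103 #1:1@104 #3:5@105]
After op 4 [order #4] limit_buy(price=102, qty=5): fills=none; bids=[#4:5@102] asks=[#2:4@103 #1:1@104 #3:5@105]
After op 5 [order #5] limit_sell(price=102, qty=5): fills=#4x#5:5@102; bids=[-] asks=[#2:4@103 #1:1@104 #3:5@105]
After op 6 [order #6] market_sell(qty=7): fills=none; bids=[-] asks=[#2:4@103 #1:1@104 #3:5@105]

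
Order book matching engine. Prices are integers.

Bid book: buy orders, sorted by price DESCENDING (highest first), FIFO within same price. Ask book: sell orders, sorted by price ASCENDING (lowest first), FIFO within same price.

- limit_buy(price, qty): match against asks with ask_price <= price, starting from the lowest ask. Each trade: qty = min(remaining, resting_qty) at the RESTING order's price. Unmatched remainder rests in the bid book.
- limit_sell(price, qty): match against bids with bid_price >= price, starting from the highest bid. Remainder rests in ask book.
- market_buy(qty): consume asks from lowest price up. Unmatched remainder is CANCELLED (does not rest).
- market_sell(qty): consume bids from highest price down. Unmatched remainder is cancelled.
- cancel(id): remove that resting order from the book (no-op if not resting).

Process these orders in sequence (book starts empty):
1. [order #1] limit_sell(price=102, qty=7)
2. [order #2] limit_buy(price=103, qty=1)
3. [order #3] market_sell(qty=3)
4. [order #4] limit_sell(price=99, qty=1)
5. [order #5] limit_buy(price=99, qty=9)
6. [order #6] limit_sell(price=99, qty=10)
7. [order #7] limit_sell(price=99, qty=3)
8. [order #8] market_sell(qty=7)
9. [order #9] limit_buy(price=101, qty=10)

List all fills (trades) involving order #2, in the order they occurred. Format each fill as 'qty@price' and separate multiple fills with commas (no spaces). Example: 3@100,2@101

Answer: 1@102

Derivation:
After op 1 [order #1] limit_sell(price=102, qty=7): fills=none; bids=[-] asks=[#1:7@102]
After op 2 [order #2] limit_buy(price=103, qty=1): fills=#2x#1:1@102; bids=[-] asks=[#1:6@102]
After op 3 [order #3] market_sell(qty=3): fills=none; bids=[-] asks=[#1:6@102]
After op 4 [order #4] limit_sell(price=99, qty=1): fills=none; bids=[-] asks=[#4:1@99 #1:6@102]
After op 5 [order #5] limit_buy(price=99, qty=9): fills=#5x#4:1@99; bids=[#5:8@99] asks=[#1:6@102]
After op 6 [order #6] limit_sell(price=99, qty=10): fills=#5x#6:8@99; bids=[-] asks=[#6:2@99 #1:6@102]
After op 7 [order #7] limit_sell(price=99, qty=3): fills=none; bids=[-] asks=[#6:2@99 #7:3@99 #1:6@102]
After op 8 [order #8] market_sell(qty=7): fills=none; bids=[-] asks=[#6:2@99 #7:3@99 #1:6@102]
After op 9 [order #9] limit_buy(price=101, qty=10): fills=#9x#6:2@99 #9x#7:3@99; bids=[#9:5@101] asks=[#1:6@102]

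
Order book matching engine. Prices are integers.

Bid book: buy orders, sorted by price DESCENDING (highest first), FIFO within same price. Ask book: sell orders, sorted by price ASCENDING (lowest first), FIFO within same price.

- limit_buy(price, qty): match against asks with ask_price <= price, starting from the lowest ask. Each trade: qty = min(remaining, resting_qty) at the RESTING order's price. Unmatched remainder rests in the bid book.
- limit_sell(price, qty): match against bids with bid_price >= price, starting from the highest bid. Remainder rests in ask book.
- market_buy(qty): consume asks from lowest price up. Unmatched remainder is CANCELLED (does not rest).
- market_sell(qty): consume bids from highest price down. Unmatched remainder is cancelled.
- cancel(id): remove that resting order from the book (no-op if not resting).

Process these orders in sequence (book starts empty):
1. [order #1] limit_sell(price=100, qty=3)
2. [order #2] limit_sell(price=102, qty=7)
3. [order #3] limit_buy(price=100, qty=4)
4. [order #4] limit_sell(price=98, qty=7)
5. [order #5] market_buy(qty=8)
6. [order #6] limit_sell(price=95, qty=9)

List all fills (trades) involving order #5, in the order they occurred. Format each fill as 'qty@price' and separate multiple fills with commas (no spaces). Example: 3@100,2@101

After op 1 [order #1] limit_sell(price=100, qty=3): fills=none; bids=[-] asks=[#1:3@100]
After op 2 [order #2] limit_sell(price=102, qty=7): fills=none; bids=[-] asks=[#1:3@100 #2:7@102]
After op 3 [order #3] limit_buy(price=100, qty=4): fills=#3x#1:3@100; bids=[#3:1@100] asks=[#2:7@102]
After op 4 [order #4] limit_sell(price=98, qty=7): fills=#3x#4:1@100; bids=[-] asks=[#4:6@98 #2:7@102]
After op 5 [order #5] market_buy(qty=8): fills=#5x#4:6@98 #5x#2:2@102; bids=[-] asks=[#2:5@102]
After op 6 [order #6] limit_sell(price=95, qty=9): fills=none; bids=[-] asks=[#6:9@95 #2:5@102]

Answer: 6@98,2@102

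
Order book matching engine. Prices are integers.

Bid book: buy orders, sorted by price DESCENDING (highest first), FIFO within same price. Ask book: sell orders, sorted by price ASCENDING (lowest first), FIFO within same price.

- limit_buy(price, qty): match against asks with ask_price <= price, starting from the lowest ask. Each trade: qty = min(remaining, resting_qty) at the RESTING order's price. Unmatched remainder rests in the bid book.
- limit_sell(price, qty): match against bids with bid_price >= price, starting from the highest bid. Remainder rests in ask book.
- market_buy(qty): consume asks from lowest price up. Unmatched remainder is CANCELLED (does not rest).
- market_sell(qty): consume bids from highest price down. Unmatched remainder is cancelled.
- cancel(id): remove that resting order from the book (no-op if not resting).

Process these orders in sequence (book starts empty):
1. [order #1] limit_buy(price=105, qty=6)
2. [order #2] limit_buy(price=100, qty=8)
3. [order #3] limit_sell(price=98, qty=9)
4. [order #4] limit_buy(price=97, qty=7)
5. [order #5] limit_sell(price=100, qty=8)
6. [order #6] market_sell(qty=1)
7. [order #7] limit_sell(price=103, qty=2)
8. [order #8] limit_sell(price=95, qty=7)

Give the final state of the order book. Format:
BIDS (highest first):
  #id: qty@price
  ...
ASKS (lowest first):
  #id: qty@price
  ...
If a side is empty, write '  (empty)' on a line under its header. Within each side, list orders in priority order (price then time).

Answer: BIDS (highest first):
  (empty)
ASKS (lowest first):
  #8: 1@95
  #5: 3@100
  #7: 2@103

Derivation:
After op 1 [order #1] limit_buy(price=105, qty=6): fills=none; bids=[#1:6@105] asks=[-]
After op 2 [order #2] limit_buy(price=100, qty=8): fills=none; bids=[#1:6@105 #2:8@100] asks=[-]
After op 3 [order #3] limit_sell(price=98, qty=9): fills=#1x#3:6@105 #2x#3:3@100; bids=[#2:5@100] asks=[-]
After op 4 [order #4] limit_buy(price=97, qty=7): fills=none; bids=[#2:5@100 #4:7@97] asks=[-]
After op 5 [order #5] limit_sell(price=100, qty=8): fills=#2x#5:5@100; bids=[#4:7@97] asks=[#5:3@100]
After op 6 [order #6] market_sell(qty=1): fills=#4x#6:1@97; bids=[#4:6@97] asks=[#5:3@100]
After op 7 [order #7] limit_sell(price=103, qty=2): fills=none; bids=[#4:6@97] asks=[#5:3@100 #7:2@103]
After op 8 [order #8] limit_sell(price=95, qty=7): fills=#4x#8:6@97; bids=[-] asks=[#8:1@95 #5:3@100 #7:2@103]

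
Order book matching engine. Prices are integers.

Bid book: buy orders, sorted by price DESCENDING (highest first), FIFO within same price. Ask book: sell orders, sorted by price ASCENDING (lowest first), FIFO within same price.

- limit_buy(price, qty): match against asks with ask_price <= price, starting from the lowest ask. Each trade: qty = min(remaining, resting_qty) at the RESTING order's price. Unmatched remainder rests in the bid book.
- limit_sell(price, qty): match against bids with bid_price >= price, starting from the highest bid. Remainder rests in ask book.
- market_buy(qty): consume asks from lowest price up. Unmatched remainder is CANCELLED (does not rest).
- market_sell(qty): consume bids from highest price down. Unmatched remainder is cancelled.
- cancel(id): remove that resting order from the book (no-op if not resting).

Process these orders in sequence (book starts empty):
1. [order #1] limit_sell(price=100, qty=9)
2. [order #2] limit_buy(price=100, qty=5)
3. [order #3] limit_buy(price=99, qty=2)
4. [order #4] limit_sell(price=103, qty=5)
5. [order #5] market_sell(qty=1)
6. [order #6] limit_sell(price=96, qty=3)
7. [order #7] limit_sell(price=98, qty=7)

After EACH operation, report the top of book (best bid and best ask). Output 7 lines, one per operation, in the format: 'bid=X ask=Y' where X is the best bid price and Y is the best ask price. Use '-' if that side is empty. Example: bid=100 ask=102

After op 1 [order #1] limit_sell(price=100, qty=9): fills=none; bids=[-] asks=[#1:9@100]
After op 2 [order #2] limit_buy(price=100, qty=5): fills=#2x#1:5@100; bids=[-] asks=[#1:4@100]
After op 3 [order #3] limit_buy(price=99, qty=2): fills=none; bids=[#3:2@99] asks=[#1:4@100]
After op 4 [order #4] limit_sell(price=103, qty=5): fills=none; bids=[#3:2@99] asks=[#1:4@100 #4:5@103]
After op 5 [order #5] market_sell(qty=1): fills=#3x#5:1@99; bids=[#3:1@99] asks=[#1:4@100 #4:5@103]
After op 6 [order #6] limit_sell(price=96, qty=3): fills=#3x#6:1@99; bids=[-] asks=[#6:2@96 #1:4@100 #4:5@103]
After op 7 [order #7] limit_sell(price=98, qty=7): fills=none; bids=[-] asks=[#6:2@96 #7:7@98 #1:4@100 #4:5@103]

Answer: bid=- ask=100
bid=- ask=100
bid=99 ask=100
bid=99 ask=100
bid=99 ask=100
bid=- ask=96
bid=- ask=96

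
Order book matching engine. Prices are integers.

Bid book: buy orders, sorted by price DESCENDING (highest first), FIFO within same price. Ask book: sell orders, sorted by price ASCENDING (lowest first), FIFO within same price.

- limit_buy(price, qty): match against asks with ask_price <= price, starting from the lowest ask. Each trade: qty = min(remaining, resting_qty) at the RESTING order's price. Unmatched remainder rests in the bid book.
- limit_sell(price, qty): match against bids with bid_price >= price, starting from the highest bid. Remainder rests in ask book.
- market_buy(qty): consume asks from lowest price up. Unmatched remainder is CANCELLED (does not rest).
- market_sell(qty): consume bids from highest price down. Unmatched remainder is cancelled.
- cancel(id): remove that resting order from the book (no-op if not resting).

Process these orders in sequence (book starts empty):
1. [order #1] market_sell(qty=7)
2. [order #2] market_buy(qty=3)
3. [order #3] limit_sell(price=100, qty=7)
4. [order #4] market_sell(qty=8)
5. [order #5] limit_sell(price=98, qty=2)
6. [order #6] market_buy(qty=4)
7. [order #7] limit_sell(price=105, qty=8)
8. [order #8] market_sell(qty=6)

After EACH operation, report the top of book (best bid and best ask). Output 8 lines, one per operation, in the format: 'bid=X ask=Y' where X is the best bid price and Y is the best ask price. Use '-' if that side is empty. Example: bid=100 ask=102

After op 1 [order #1] market_sell(qty=7): fills=none; bids=[-] asks=[-]
After op 2 [order #2] market_buy(qty=3): fills=none; bids=[-] asks=[-]
After op 3 [order #3] limit_sell(price=100, qty=7): fills=none; bids=[-] asks=[#3:7@100]
After op 4 [order #4] market_sell(qty=8): fills=none; bids=[-] asks=[#3:7@100]
After op 5 [order #5] limit_sell(price=98, qty=2): fills=none; bids=[-] asks=[#5:2@98 #3:7@100]
After op 6 [order #6] market_buy(qty=4): fills=#6x#5:2@98 #6x#3:2@100; bids=[-] asks=[#3:5@100]
After op 7 [order #7] limit_sell(price=105, qty=8): fills=none; bids=[-] asks=[#3:5@100 #7:8@105]
After op 8 [order #8] market_sell(qty=6): fills=none; bids=[-] asks=[#3:5@100 #7:8@105]

Answer: bid=- ask=-
bid=- ask=-
bid=- ask=100
bid=- ask=100
bid=- ask=98
bid=- ask=100
bid=- ask=100
bid=- ask=100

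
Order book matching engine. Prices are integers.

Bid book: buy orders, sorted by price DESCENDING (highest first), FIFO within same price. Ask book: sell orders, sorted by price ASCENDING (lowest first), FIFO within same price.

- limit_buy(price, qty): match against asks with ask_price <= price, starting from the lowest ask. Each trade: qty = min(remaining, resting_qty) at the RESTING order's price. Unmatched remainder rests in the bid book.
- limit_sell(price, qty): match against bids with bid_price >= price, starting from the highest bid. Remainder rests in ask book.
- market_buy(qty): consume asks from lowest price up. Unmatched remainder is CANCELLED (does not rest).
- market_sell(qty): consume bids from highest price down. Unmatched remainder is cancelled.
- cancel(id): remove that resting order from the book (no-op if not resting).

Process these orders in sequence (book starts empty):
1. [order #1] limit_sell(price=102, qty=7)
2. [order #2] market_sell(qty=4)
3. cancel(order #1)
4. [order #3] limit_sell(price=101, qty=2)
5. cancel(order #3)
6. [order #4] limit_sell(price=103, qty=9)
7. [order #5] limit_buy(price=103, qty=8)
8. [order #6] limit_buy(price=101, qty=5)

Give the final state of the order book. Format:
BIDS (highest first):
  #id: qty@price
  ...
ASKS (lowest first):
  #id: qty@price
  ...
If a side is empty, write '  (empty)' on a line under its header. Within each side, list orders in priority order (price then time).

Answer: BIDS (highest first):
  #6: 5@101
ASKS (lowest first):
  #4: 1@103

Derivation:
After op 1 [order #1] limit_sell(price=102, qty=7): fills=none; bids=[-] asks=[#1:7@102]
After op 2 [order #2] market_sell(qty=4): fills=none; bids=[-] asks=[#1:7@102]
After op 3 cancel(order #1): fills=none; bids=[-] asks=[-]
After op 4 [order #3] limit_sell(price=101, qty=2): fills=none; bids=[-] asks=[#3:2@101]
After op 5 cancel(order #3): fills=none; bids=[-] asks=[-]
After op 6 [order #4] limit_sell(price=103, qty=9): fills=none; bids=[-] asks=[#4:9@103]
After op 7 [order #5] limit_buy(price=103, qty=8): fills=#5x#4:8@103; bids=[-] asks=[#4:1@103]
After op 8 [order #6] limit_buy(price=101, qty=5): fills=none; bids=[#6:5@101] asks=[#4:1@103]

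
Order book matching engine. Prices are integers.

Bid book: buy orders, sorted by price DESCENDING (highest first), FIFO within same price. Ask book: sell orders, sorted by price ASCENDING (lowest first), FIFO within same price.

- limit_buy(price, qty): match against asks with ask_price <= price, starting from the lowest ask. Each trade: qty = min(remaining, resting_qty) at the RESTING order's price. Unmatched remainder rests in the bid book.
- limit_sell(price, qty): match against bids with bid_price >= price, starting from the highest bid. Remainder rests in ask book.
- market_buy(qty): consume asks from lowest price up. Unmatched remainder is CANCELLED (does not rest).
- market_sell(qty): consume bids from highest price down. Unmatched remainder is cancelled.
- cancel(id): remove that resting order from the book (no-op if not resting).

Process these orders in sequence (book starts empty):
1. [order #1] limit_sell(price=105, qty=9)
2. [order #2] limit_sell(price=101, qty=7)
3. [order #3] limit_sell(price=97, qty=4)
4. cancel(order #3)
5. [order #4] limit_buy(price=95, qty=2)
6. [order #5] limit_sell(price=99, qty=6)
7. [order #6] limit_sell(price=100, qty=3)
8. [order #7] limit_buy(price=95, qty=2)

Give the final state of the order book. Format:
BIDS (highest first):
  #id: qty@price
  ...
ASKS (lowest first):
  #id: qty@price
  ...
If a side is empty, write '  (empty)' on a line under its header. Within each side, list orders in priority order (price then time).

Answer: BIDS (highest first):
  #4: 2@95
  #7: 2@95
ASKS (lowest first):
  #5: 6@99
  #6: 3@100
  #2: 7@101
  #1: 9@105

Derivation:
After op 1 [order #1] limit_sell(price=105, qty=9): fills=none; bids=[-] asks=[#1:9@105]
After op 2 [order #2] limit_sell(price=101, qty=7): fills=none; bids=[-] asks=[#2:7@101 #1:9@105]
After op 3 [order #3] limit_sell(price=97, qty=4): fills=none; bids=[-] asks=[#3:4@97 #2:7@101 #1:9@105]
After op 4 cancel(order #3): fills=none; bids=[-] asks=[#2:7@101 #1:9@105]
After op 5 [order #4] limit_buy(price=95, qty=2): fills=none; bids=[#4:2@95] asks=[#2:7@101 #1:9@105]
After op 6 [order #5] limit_sell(price=99, qty=6): fills=none; bids=[#4:2@95] asks=[#5:6@99 #2:7@101 #1:9@105]
After op 7 [order #6] limit_sell(price=100, qty=3): fills=none; bids=[#4:2@95] asks=[#5:6@99 #6:3@100 #2:7@101 #1:9@105]
After op 8 [order #7] limit_buy(price=95, qty=2): fills=none; bids=[#4:2@95 #7:2@95] asks=[#5:6@99 #6:3@100 #2:7@101 #1:9@105]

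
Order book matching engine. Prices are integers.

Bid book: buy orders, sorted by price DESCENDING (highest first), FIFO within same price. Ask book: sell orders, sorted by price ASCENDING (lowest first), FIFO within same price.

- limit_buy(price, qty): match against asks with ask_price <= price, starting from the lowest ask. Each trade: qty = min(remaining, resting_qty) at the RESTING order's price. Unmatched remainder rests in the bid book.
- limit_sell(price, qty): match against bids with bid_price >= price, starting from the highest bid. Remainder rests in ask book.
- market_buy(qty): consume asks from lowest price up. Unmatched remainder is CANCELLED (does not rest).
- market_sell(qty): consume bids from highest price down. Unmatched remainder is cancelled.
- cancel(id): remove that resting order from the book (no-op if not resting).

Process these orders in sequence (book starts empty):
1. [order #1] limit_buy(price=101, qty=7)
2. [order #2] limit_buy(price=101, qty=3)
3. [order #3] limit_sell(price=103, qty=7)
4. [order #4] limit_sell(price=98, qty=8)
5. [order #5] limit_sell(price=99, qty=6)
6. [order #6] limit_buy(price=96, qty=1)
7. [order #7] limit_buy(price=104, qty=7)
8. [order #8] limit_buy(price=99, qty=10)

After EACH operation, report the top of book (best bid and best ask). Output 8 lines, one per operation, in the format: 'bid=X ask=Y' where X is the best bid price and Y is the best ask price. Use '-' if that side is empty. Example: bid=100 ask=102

Answer: bid=101 ask=-
bid=101 ask=-
bid=101 ask=103
bid=101 ask=103
bid=- ask=99
bid=96 ask=99
bid=96 ask=103
bid=99 ask=103

Derivation:
After op 1 [order #1] limit_buy(price=101, qty=7): fills=none; bids=[#1:7@101] asks=[-]
After op 2 [order #2] limit_buy(price=101, qty=3): fills=none; bids=[#1:7@101 #2:3@101] asks=[-]
After op 3 [order #3] limit_sell(price=103, qty=7): fills=none; bids=[#1:7@101 #2:3@101] asks=[#3:7@103]
After op 4 [order #4] limit_sell(price=98, qty=8): fills=#1x#4:7@101 #2x#4:1@101; bids=[#2:2@101] asks=[#3:7@103]
After op 5 [order #5] limit_sell(price=99, qty=6): fills=#2x#5:2@101; bids=[-] asks=[#5:4@99 #3:7@103]
After op 6 [order #6] limit_buy(price=96, qty=1): fills=none; bids=[#6:1@96] asks=[#5:4@99 #3:7@103]
After op 7 [order #7] limit_buy(price=104, qty=7): fills=#7x#5:4@99 #7x#3:3@103; bids=[#6:1@96] asks=[#3:4@103]
After op 8 [order #8] limit_buy(price=99, qty=10): fills=none; bids=[#8:10@99 #6:1@96] asks=[#3:4@103]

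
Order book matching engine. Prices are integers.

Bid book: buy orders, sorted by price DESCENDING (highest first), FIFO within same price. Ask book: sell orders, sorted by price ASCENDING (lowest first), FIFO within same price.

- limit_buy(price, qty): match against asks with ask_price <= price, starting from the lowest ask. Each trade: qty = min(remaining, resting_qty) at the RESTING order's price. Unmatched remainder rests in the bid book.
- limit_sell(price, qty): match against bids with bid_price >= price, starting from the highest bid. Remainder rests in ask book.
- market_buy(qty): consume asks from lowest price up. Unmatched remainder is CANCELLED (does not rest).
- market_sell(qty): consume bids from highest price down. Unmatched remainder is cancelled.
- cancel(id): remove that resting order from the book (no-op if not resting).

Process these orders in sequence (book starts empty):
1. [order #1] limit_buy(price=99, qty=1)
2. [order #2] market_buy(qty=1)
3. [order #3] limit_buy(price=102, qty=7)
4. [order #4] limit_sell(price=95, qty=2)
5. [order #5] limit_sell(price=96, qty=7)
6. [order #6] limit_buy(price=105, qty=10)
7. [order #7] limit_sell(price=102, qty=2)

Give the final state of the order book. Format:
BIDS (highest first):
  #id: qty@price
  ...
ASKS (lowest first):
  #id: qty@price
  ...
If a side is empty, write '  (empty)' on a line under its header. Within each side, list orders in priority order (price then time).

Answer: BIDS (highest first):
  #6: 7@105
ASKS (lowest first):
  (empty)

Derivation:
After op 1 [order #1] limit_buy(price=99, qty=1): fills=none; bids=[#1:1@99] asks=[-]
After op 2 [order #2] market_buy(qty=1): fills=none; bids=[#1:1@99] asks=[-]
After op 3 [order #3] limit_buy(price=102, qty=7): fills=none; bids=[#3:7@102 #1:1@99] asks=[-]
After op 4 [order #4] limit_sell(price=95, qty=2): fills=#3x#4:2@102; bids=[#3:5@102 #1:1@99] asks=[-]
After op 5 [order #5] limit_sell(price=96, qty=7): fills=#3x#5:5@102 #1x#5:1@99; bids=[-] asks=[#5:1@96]
After op 6 [order #6] limit_buy(price=105, qty=10): fills=#6x#5:1@96; bids=[#6:9@105] asks=[-]
After op 7 [order #7] limit_sell(price=102, qty=2): fills=#6x#7:2@105; bids=[#6:7@105] asks=[-]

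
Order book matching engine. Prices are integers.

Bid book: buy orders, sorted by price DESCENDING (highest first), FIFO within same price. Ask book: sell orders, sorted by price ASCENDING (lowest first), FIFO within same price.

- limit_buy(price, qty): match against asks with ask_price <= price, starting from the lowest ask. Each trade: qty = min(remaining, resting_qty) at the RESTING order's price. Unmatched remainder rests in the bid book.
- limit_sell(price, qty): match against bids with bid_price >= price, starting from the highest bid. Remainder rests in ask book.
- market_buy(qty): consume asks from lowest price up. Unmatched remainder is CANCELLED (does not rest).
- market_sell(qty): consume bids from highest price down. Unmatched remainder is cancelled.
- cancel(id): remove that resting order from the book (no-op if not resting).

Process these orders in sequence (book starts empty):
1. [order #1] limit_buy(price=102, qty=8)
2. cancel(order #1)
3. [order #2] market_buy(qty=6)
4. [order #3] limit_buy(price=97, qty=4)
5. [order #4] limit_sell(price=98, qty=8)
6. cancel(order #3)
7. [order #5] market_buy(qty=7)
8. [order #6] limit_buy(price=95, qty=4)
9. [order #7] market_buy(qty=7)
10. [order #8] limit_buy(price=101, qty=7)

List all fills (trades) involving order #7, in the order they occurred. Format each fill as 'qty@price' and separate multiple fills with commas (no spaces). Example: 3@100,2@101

Answer: 1@98

Derivation:
After op 1 [order #1] limit_buy(price=102, qty=8): fills=none; bids=[#1:8@102] asks=[-]
After op 2 cancel(order #1): fills=none; bids=[-] asks=[-]
After op 3 [order #2] market_buy(qty=6): fills=none; bids=[-] asks=[-]
After op 4 [order #3] limit_buy(price=97, qty=4): fills=none; bids=[#3:4@97] asks=[-]
After op 5 [order #4] limit_sell(price=98, qty=8): fills=none; bids=[#3:4@97] asks=[#4:8@98]
After op 6 cancel(order #3): fills=none; bids=[-] asks=[#4:8@98]
After op 7 [order #5] market_buy(qty=7): fills=#5x#4:7@98; bids=[-] asks=[#4:1@98]
After op 8 [order #6] limit_buy(price=95, qty=4): fills=none; bids=[#6:4@95] asks=[#4:1@98]
After op 9 [order #7] market_buy(qty=7): fills=#7x#4:1@98; bids=[#6:4@95] asks=[-]
After op 10 [order #8] limit_buy(price=101, qty=7): fills=none; bids=[#8:7@101 #6:4@95] asks=[-]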